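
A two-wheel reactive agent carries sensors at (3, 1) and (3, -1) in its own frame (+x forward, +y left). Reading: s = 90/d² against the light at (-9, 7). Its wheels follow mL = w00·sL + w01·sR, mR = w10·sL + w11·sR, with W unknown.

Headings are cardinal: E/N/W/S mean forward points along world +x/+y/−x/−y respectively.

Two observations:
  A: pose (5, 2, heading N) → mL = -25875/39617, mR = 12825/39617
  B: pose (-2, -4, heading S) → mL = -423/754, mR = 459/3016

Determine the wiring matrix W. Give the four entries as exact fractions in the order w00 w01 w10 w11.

obs A: pose=(5,2,N) → sL=90/173, sR=90/229, mL=-25875/39617, mR=12825/39617
obs B: pose=(-2,-4,S) → sL=9/26, sR=45/116, mL=-423/754, mR=459/3016
sensor matrix S = [[90/173, 90/229], [9/26, 45/116]]; det S = 1964655/29871218
solve [mL_A; mL_B] = S·[w00; w01] and [mR_A; mR_B] = S·[w10; w11]:
  w00 = -1/2, w01 = -1, w10 = 1, w11 = -1/2

-1/2 -1 1 -1/2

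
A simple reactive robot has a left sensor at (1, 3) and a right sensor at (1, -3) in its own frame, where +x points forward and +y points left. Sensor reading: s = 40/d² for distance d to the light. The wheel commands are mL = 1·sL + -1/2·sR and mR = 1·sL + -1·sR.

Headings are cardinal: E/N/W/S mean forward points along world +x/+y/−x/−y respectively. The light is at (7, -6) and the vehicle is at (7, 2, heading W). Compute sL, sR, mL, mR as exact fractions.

left sensor world pos  = (6, -1); dL² = 26
right sensor world pos = (6, 5); dR² = 122
sL = 40/26 = 20/13
sR = 40/122 = 20/61
mL = 1·sL + -1/2·sR = 1090/793
mR = 1·sL + -1·sR = 960/793

20/13 20/61 1090/793 960/793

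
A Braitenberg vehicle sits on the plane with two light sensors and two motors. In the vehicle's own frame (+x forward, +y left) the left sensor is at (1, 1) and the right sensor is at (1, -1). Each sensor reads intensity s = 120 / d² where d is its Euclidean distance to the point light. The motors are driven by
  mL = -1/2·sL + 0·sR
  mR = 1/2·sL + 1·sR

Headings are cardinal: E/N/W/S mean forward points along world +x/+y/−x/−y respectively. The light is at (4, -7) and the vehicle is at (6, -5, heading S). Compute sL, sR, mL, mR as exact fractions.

12 60 -6 66

left sensor world pos  = (7, -6); dL² = 10
right sensor world pos = (5, -6); dR² = 2
sL = 120/10 = 12
sR = 120/2 = 60
mL = -1/2·sL + 0·sR = -6
mR = 1/2·sL + 1·sR = 66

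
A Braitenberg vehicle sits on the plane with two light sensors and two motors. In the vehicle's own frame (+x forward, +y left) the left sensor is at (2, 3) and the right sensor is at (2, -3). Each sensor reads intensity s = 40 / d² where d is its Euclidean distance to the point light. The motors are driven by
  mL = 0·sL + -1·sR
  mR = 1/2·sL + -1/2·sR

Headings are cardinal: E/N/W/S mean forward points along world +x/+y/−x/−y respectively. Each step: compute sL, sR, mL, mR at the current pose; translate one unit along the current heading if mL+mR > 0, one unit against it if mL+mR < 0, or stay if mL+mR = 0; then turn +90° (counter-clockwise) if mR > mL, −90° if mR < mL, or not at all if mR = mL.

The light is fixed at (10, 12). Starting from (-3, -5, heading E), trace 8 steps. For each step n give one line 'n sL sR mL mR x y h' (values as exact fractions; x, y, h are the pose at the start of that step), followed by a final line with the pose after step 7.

0 40/317 40/521 -40/521 4080/165157 -3 -5 E
1 20/257 20/173 -20/173 -840/44461 -4 -5 N
2 40/697 40/481 -40/481 -4320/335257 -4 -6 W
3 2/25 5/82 -5/82 39/4100 -3 -6 S
4 40/317 40/521 -40/521 4080/165157 -3 -5 E
5 20/257 20/173 -20/173 -840/44461 -4 -5 N
6 40/697 40/481 -40/481 -4320/335257 -4 -6 W
7 2/25 5/82 -5/82 39/4100 -3 -6 S
final -3 -5 E

n=0: pose=(-3,-5,E); sL=40/317, sR=40/521; mL=-40/521, mR=4080/165157; mL+mR=-8600/165157 → advance -1; mR−mL=16760/165157 → turn +1·90°
n=1: pose=(-4,-5,N); sL=20/257, sR=20/173; mL=-20/173, mR=-840/44461; mL+mR=-5980/44461 → advance -1; mR−mL=4300/44461 → turn +1·90°
n=2: pose=(-4,-6,W); sL=40/697, sR=40/481; mL=-40/481, mR=-4320/335257; mL+mR=-32200/335257 → advance -1; mR−mL=23560/335257 → turn +1·90°
n=3: pose=(-3,-6,S); sL=2/25, sR=5/82; mL=-5/82, mR=39/4100; mL+mR=-211/4100 → advance -1; mR−mL=289/4100 → turn +1·90°
n=4: pose=(-3,-5,E); sL=40/317, sR=40/521; mL=-40/521, mR=4080/165157; mL+mR=-8600/165157 → advance -1; mR−mL=16760/165157 → turn +1·90°
n=5: pose=(-4,-5,N); sL=20/257, sR=20/173; mL=-20/173, mR=-840/44461; mL+mR=-5980/44461 → advance -1; mR−mL=4300/44461 → turn +1·90°
n=6: pose=(-4,-6,W); sL=40/697, sR=40/481; mL=-40/481, mR=-4320/335257; mL+mR=-32200/335257 → advance -1; mR−mL=23560/335257 → turn +1·90°
n=7: pose=(-3,-6,S); sL=2/25, sR=5/82; mL=-5/82, mR=39/4100; mL+mR=-211/4100 → advance -1; mR−mL=289/4100 → turn +1·90°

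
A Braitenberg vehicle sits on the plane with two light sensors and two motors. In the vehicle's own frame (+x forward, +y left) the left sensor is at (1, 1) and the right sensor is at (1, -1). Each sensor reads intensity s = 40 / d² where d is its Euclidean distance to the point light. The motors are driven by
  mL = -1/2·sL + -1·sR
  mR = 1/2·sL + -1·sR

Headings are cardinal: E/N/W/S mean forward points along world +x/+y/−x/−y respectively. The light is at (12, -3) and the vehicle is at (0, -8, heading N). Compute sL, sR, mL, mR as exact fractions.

8/37 40/137 -2028/5069 -932/5069

left sensor world pos  = (-1, -7); dL² = 185
right sensor world pos = (1, -7); dR² = 137
sL = 40/185 = 8/37
sR = 40/137 = 40/137
mL = -1/2·sL + -1·sR = -2028/5069
mR = 1/2·sL + -1·sR = -932/5069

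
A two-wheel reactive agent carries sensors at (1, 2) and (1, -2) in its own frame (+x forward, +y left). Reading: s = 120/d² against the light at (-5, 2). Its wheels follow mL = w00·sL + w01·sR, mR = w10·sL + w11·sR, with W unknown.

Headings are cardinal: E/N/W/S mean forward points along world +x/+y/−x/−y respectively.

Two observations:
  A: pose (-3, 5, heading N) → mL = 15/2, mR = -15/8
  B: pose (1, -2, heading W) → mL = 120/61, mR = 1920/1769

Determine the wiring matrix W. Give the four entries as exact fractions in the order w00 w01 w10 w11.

obs A: pose=(-3,5,N) → sL=15/2, sR=15/4, mL=15/2, mR=-15/8
obs B: pose=(1,-2,W) → sL=120/61, sR=120/29, mL=120/61, mR=1920/1769
sensor matrix S = [[15/2, 15/4], [120/61, 120/29]]; det S = 41850/1769
solve [mL_A; mL_B] = S·[w00; w01] and [mR_A; mR_B] = S·[w10; w11]:
  w00 = 1, w01 = 0, w10 = -1/2, w11 = 1/2

1 0 -1/2 1/2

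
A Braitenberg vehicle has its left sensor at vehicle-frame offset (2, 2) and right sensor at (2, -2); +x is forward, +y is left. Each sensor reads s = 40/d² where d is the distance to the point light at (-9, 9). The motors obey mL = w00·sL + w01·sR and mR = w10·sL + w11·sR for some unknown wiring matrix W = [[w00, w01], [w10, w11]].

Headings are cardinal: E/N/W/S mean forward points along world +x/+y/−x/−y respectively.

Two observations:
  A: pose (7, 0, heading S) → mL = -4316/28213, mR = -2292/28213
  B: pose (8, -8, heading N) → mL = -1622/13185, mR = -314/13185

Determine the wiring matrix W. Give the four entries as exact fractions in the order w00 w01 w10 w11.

obs A: pose=(7,0,S) → sL=8/89, sR=40/317, mL=-4316/28213, mR=-2292/28213
obs B: pose=(8,-8,N) → sL=4/45, sR=20/293, mL=-1622/13185, mR=-314/13185
sensor matrix S = [[8/89, 40/317], [4/45, 20/293]]; det S = -377984/74397681
solve [mL_A; mL_B] = S·[w00; w01] and [mR_A; mR_B] = S·[w10; w11]:
  w00 = -1, w01 = -1/2, w10 = 1/2, w11 = -1

-1 -1/2 1/2 -1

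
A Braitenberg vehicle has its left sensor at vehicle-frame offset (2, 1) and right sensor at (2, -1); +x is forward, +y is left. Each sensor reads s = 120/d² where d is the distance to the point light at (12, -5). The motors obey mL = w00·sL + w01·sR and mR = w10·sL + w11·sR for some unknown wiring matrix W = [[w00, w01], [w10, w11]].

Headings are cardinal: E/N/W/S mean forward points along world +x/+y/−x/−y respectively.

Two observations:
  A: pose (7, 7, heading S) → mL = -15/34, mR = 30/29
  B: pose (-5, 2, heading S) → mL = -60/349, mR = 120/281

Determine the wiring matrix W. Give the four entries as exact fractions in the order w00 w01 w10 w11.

0 -1/2 1 0

obs A: pose=(7,7,S) → sL=30/29, sR=15/17, mL=-15/34, mR=30/29
obs B: pose=(-5,2,S) → sL=120/281, sR=120/349, mL=-60/349, mR=120/281
sensor matrix S = [[30/29, 15/17], [120/281, 120/349]]; det S = -1020600/48348017
solve [mL_A; mL_B] = S·[w00; w01] and [mR_A; mR_B] = S·[w10; w11]:
  w00 = 0, w01 = -1/2, w10 = 1, w11 = 0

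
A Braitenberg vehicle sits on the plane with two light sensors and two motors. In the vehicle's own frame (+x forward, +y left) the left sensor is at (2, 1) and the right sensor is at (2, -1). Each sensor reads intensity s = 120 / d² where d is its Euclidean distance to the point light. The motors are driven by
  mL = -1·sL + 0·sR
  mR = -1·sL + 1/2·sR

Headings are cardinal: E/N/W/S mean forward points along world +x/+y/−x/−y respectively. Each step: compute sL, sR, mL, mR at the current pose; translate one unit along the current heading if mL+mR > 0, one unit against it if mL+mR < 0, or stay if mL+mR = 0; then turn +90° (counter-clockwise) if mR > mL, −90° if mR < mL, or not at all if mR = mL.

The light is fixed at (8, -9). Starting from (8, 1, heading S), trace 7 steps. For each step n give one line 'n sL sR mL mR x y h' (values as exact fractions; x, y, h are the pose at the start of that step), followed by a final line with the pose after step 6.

n=0: pose=(8,1,S); sL=24/13, sR=24/13; mL=-24/13, mR=-12/13; mL+mR=-36/13 → advance -1; mR−mL=12/13 → turn +1·90°
n=1: pose=(8,2,E); sL=30/37, sR=15/13; mL=-30/37, mR=-225/962; mL+mR=-1005/962 → advance -1; mR−mL=15/26 → turn +1·90°
n=2: pose=(7,2,N); sL=120/173, sR=120/169; mL=-120/173, mR=-9900/29237; mL+mR=-30180/29237 → advance -1; mR−mL=60/169 → turn +1·90°
n=3: pose=(7,1,W); sL=4/3, sR=12/13; mL=-4/3, mR=-34/39; mL+mR=-86/39 → advance -1; mR−mL=6/13 → turn +1·90°
n=4: pose=(8,1,S); sL=24/13, sR=24/13; mL=-24/13, mR=-12/13; mL+mR=-36/13 → advance -1; mR−mL=12/13 → turn +1·90°
n=5: pose=(8,2,E); sL=30/37, sR=15/13; mL=-30/37, mR=-225/962; mL+mR=-1005/962 → advance -1; mR−mL=15/26 → turn +1·90°
n=6: pose=(7,2,N); sL=120/173, sR=120/169; mL=-120/173, mR=-9900/29237; mL+mR=-30180/29237 → advance -1; mR−mL=60/169 → turn +1·90°

0 24/13 24/13 -24/13 -12/13 8 1 S
1 30/37 15/13 -30/37 -225/962 8 2 E
2 120/173 120/169 -120/173 -9900/29237 7 2 N
3 4/3 12/13 -4/3 -34/39 7 1 W
4 24/13 24/13 -24/13 -12/13 8 1 S
5 30/37 15/13 -30/37 -225/962 8 2 E
6 120/173 120/169 -120/173 -9900/29237 7 2 N
final 7 1 W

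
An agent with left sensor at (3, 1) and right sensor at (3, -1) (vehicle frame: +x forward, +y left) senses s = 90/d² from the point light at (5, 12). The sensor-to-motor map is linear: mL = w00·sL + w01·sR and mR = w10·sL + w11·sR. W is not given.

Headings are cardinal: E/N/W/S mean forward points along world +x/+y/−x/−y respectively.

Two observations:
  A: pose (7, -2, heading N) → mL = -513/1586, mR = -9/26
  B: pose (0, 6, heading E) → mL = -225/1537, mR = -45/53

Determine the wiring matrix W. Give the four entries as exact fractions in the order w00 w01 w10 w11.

1/2 -1 0 -1/2

obs A: pose=(7,-2,N) → sL=45/61, sR=9/13, mL=-513/1586, mR=-9/26
obs B: pose=(0,6,E) → sL=90/29, sR=90/53, mL=-225/1537, mR=-45/53
sensor matrix S = [[45/61, 9/13], [90/29, 90/53]]; det S = -1091880/1218841
solve [mL_A; mL_B] = S·[w00; w01] and [mR_A; mR_B] = S·[w10; w11]:
  w00 = 1/2, w01 = -1, w10 = 0, w11 = -1/2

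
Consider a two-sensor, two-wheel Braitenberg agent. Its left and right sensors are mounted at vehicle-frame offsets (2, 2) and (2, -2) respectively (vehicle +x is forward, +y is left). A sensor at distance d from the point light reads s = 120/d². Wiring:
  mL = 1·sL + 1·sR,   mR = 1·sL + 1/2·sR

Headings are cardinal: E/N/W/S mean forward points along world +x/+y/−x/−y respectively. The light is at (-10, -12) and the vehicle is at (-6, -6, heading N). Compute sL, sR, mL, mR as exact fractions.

30/17 6/5 252/85 201/85

left sensor world pos  = (-8, -4); dL² = 68
right sensor world pos = (-4, -4); dR² = 100
sL = 120/68 = 30/17
sR = 120/100 = 6/5
mL = 1·sL + 1·sR = 252/85
mR = 1·sL + 1/2·sR = 201/85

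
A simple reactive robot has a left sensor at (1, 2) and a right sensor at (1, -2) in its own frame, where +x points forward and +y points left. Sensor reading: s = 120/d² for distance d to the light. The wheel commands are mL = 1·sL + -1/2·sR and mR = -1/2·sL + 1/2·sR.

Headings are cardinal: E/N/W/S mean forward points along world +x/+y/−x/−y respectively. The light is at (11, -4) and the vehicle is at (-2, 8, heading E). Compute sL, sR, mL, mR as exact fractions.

left sensor world pos  = (-1, 10); dL² = 340
right sensor world pos = (-1, 6); dR² = 244
sL = 120/340 = 6/17
sR = 120/244 = 30/61
mL = 1·sL + -1/2·sR = 111/1037
mR = -1/2·sL + 1/2·sR = 72/1037

6/17 30/61 111/1037 72/1037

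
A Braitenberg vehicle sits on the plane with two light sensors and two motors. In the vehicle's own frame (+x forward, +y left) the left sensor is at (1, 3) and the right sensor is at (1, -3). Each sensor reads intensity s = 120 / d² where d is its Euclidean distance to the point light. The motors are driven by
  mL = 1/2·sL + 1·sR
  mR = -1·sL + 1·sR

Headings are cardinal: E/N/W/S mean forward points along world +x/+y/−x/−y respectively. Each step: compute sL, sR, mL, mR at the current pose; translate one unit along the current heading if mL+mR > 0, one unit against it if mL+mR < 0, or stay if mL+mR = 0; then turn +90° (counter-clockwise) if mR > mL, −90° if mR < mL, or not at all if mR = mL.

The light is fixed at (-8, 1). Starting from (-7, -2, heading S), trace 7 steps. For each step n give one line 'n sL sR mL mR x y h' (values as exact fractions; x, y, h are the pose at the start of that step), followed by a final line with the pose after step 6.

n=0: pose=(-7,-2,S); sL=15/4, sR=6; mL=63/8, mR=9/4; mL+mR=81/8 → advance +1; mR−mL=-45/8 → turn -1·90°
n=1: pose=(-7,-3,W); sL=120/49, sR=120; mL=5940/49, mR=5760/49; mL+mR=11700/49 → advance +1; mR−mL=-180/49 → turn -1·90°
n=2: pose=(-8,-3,N); sL=20/3, sR=20/3; mL=10, mR=0; mL+mR=10 → advance +1; mR−mL=-10 → turn -1·90°
n=3: pose=(-8,-2,E); sL=120, sR=120/37; mL=2340/37, mR=-4320/37; mL+mR=-1980/37 → advance -1; mR−mL=-180 → turn -1·90°
n=4: pose=(-9,-2,S); sL=6, sR=15/4; mL=27/4, mR=-9/4; mL+mR=9/2 → advance +1; mR−mL=-9 → turn -1·90°
n=5: pose=(-9,-3,W); sL=120/53, sR=24; mL=1332/53, mR=1152/53; mL+mR=2484/53 → advance +1; mR−mL=-180/53 → turn -1·90°
n=6: pose=(-10,-3,N); sL=60/17, sR=12; mL=234/17, mR=144/17; mL+mR=378/17 → advance +1; mR−mL=-90/17 → turn -1·90°

0 15/4 6 63/8 9/4 -7 -2 S
1 120/49 120 5940/49 5760/49 -7 -3 W
2 20/3 20/3 10 0 -8 -3 N
3 120 120/37 2340/37 -4320/37 -8 -2 E
4 6 15/4 27/4 -9/4 -9 -2 S
5 120/53 24 1332/53 1152/53 -9 -3 W
6 60/17 12 234/17 144/17 -10 -3 N
final -10 -2 E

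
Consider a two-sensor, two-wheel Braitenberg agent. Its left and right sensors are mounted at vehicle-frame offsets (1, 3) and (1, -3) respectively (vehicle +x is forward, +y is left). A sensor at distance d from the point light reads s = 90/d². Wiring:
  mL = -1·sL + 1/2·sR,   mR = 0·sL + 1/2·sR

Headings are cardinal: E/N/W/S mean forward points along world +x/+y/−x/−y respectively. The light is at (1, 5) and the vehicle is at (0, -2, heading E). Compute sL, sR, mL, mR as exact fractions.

left sensor world pos  = (1, 1); dL² = 16
right sensor world pos = (1, -5); dR² = 100
sL = 90/16 = 45/8
sR = 90/100 = 9/10
mL = -1·sL + 1/2·sR = -207/40
mR = 0·sL + 1/2·sR = 9/20

45/8 9/10 -207/40 9/20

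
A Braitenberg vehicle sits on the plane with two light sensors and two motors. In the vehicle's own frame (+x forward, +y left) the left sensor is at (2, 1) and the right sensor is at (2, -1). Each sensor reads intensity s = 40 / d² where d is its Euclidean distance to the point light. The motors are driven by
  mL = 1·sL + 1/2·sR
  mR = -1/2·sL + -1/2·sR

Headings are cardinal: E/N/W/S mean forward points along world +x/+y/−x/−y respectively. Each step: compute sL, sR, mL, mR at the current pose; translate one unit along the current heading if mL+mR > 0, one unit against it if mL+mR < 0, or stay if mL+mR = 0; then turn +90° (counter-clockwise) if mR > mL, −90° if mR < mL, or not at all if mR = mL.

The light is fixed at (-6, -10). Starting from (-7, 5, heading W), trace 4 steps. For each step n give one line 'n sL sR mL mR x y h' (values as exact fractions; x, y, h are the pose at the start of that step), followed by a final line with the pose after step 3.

0 8/41 8/53 588/2173 -376/2173 -7 5 W
1 20/149 4/29 878/4321 -588/4321 -8 5 N
2 40/289 8/45 2956/13005 -2056/13005 -8 6 E
3 10/49 1/5 149/490 -99/490 -7 6 S
final -7 5 W

n=0: pose=(-7,5,W); sL=8/41, sR=8/53; mL=588/2173, mR=-376/2173; mL+mR=4/41 → advance +1; mR−mL=-964/2173 → turn -1·90°
n=1: pose=(-8,5,N); sL=20/149, sR=4/29; mL=878/4321, mR=-588/4321; mL+mR=10/149 → advance +1; mR−mL=-1466/4321 → turn -1·90°
n=2: pose=(-8,6,E); sL=40/289, sR=8/45; mL=2956/13005, mR=-2056/13005; mL+mR=20/289 → advance +1; mR−mL=-5012/13005 → turn -1·90°
n=3: pose=(-7,6,S); sL=10/49, sR=1/5; mL=149/490, mR=-99/490; mL+mR=5/49 → advance +1; mR−mL=-124/245 → turn -1·90°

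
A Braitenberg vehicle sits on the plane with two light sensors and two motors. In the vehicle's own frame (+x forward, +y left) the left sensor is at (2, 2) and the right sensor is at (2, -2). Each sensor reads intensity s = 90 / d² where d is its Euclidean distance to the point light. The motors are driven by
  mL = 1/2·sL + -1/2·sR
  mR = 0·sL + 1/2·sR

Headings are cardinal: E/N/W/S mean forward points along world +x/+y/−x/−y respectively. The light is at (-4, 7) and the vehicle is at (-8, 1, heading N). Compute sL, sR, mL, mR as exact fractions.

45/26 9/2 -18/13 9/4

left sensor world pos  = (-10, 3); dL² = 52
right sensor world pos = (-6, 3); dR² = 20
sL = 90/52 = 45/26
sR = 90/20 = 9/2
mL = 1/2·sL + -1/2·sR = -18/13
mR = 0·sL + 1/2·sR = 9/4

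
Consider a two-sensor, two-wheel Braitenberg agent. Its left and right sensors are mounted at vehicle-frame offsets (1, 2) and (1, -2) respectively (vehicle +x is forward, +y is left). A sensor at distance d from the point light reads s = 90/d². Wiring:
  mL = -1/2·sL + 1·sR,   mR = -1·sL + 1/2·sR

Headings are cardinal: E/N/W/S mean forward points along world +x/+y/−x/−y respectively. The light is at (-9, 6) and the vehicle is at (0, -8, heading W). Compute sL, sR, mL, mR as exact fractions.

9/32 45/104 243/832 -27/416

left sensor world pos  = (-1, -10); dL² = 320
right sensor world pos = (-1, -6); dR² = 208
sL = 90/320 = 9/32
sR = 90/208 = 45/104
mL = -1/2·sL + 1·sR = 243/832
mR = -1·sL + 1/2·sR = -27/416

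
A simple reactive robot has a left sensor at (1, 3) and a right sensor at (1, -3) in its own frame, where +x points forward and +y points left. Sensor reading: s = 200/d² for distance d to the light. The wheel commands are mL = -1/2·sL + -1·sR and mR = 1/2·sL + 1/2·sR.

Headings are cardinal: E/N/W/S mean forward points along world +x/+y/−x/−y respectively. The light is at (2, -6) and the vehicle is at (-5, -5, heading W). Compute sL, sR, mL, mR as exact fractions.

left sensor world pos  = (-6, -8); dL² = 68
right sensor world pos = (-6, -2); dR² = 80
sL = 200/68 = 50/17
sR = 200/80 = 5/2
mL = -1/2·sL + -1·sR = -135/34
mR = 1/2·sL + 1/2·sR = 185/68

50/17 5/2 -135/34 185/68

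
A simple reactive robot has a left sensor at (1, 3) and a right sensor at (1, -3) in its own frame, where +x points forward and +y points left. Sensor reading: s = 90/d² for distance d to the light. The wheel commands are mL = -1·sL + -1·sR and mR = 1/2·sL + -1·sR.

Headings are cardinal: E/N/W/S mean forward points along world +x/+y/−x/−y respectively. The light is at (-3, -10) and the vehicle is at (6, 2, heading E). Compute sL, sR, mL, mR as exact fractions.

left sensor world pos  = (7, 5); dL² = 325
right sensor world pos = (7, -1); dR² = 181
sL = 90/325 = 18/65
sR = 90/181 = 90/181
mL = -1·sL + -1·sR = -9108/11765
mR = 1/2·sL + -1·sR = -4221/11765

18/65 90/181 -9108/11765 -4221/11765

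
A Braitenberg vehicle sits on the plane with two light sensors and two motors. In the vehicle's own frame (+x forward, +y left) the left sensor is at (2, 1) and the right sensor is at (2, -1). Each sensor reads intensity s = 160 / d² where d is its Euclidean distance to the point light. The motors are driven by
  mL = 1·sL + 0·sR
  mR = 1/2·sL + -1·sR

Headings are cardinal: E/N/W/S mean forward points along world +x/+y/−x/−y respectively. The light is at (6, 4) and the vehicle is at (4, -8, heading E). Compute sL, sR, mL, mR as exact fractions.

160/121 160/169 160/121 -5840/20449

left sensor world pos  = (6, -7); dL² = 121
right sensor world pos = (6, -9); dR² = 169
sL = 160/121 = 160/121
sR = 160/169 = 160/169
mL = 1·sL + 0·sR = 160/121
mR = 1/2·sL + -1·sR = -5840/20449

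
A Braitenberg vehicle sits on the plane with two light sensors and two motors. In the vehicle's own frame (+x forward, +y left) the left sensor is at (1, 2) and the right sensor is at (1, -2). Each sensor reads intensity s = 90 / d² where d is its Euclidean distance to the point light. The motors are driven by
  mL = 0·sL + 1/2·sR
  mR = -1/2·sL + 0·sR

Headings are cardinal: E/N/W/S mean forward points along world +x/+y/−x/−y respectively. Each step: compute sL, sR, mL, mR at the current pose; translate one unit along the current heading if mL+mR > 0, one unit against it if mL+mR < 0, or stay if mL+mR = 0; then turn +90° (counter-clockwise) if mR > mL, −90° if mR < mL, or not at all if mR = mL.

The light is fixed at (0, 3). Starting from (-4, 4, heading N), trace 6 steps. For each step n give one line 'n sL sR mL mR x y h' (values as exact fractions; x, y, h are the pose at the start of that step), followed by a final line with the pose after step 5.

0 9/4 45/4 45/8 -9/8 -4 4 N
1 18/5 10 5 -9/5 -4 5 E
2 45 45/13 45/26 -45/2 -3 5 S
3 90/17 90/41 45/41 -45/17 -3 6 W
4 45/16 45/8 45/16 -45/32 -2 6 N
5 90/37 18 9 -45/37 -2 7 E
final -1 7 S

n=0: pose=(-4,4,N); sL=9/4, sR=45/4; mL=45/8, mR=-9/8; mL+mR=9/2 → advance +1; mR−mL=-27/4 → turn -1·90°
n=1: pose=(-4,5,E); sL=18/5, sR=10; mL=5, mR=-9/5; mL+mR=16/5 → advance +1; mR−mL=-34/5 → turn -1·90°
n=2: pose=(-3,5,S); sL=45, sR=45/13; mL=45/26, mR=-45/2; mL+mR=-270/13 → advance -1; mR−mL=-315/13 → turn -1·90°
n=3: pose=(-3,6,W); sL=90/17, sR=90/41; mL=45/41, mR=-45/17; mL+mR=-1080/697 → advance -1; mR−mL=-2610/697 → turn -1·90°
n=4: pose=(-2,6,N); sL=45/16, sR=45/8; mL=45/16, mR=-45/32; mL+mR=45/32 → advance +1; mR−mL=-135/32 → turn -1·90°
n=5: pose=(-2,7,E); sL=90/37, sR=18; mL=9, mR=-45/37; mL+mR=288/37 → advance +1; mR−mL=-378/37 → turn -1·90°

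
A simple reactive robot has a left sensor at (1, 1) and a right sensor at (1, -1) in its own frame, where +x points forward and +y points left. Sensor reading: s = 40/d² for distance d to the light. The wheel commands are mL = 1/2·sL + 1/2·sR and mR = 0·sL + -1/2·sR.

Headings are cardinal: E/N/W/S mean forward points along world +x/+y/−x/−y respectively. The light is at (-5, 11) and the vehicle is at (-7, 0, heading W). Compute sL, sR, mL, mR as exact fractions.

40/153 40/109 5240/16677 -20/109

left sensor world pos  = (-8, -1); dL² = 153
right sensor world pos = (-8, 1); dR² = 109
sL = 40/153 = 40/153
sR = 40/109 = 40/109
mL = 1/2·sL + 1/2·sR = 5240/16677
mR = 0·sL + -1/2·sR = -20/109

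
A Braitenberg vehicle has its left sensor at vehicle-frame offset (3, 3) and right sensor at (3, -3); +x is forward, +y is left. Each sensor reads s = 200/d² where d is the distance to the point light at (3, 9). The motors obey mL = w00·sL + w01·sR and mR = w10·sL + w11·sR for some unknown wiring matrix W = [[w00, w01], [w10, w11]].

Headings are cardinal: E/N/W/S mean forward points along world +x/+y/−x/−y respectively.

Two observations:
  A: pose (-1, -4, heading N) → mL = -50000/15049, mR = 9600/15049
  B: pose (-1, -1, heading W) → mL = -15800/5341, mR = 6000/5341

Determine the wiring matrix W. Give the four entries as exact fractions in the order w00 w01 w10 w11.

-1 -1 -1 1

obs A: pose=(-1,-4,N) → sL=200/149, sR=200/101, mL=-50000/15049, mR=9600/15049
obs B: pose=(-1,-1,W) → sL=100/109, sR=100/49, mL=-15800/5341, mR=6000/5341
sensor matrix S = [[200/149, 200/101], [100/109, 100/49]]; det S = 74160000/80376709
solve [mL_A; mL_B] = S·[w00; w01] and [mR_A; mR_B] = S·[w10; w11]:
  w00 = -1, w01 = -1, w10 = -1, w11 = 1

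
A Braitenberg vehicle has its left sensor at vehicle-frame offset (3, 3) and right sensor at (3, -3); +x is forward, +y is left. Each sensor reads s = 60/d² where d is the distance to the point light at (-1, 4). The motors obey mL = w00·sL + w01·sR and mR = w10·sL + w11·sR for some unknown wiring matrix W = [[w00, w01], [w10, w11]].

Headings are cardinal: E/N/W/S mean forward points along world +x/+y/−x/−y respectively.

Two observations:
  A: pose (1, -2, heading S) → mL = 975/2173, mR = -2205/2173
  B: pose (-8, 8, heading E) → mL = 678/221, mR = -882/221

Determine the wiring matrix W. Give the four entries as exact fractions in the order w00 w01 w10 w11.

-1/2 1 -1/2 -1

obs A: pose=(1,-2,S) → sL=30/53, sR=30/41, mL=975/2173, mR=-2205/2173
obs B: pose=(-8,8,E) → sL=12/13, sR=60/17, mL=678/221, mR=-882/221
sensor matrix S = [[30/53, 30/41], [12/13, 60/17]]; det S = 635040/480233
solve [mL_A; mL_B] = S·[w00; w01] and [mR_A; mR_B] = S·[w10; w11]:
  w00 = -1/2, w01 = 1, w10 = -1/2, w11 = -1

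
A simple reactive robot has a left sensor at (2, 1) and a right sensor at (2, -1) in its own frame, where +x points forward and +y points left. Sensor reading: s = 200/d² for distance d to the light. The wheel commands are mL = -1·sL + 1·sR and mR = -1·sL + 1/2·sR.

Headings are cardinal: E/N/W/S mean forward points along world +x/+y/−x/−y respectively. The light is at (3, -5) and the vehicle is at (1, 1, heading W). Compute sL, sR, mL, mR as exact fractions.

200/41 40/13 -960/533 -1780/533

left sensor world pos  = (-1, 0); dL² = 41
right sensor world pos = (-1, 2); dR² = 65
sL = 200/41 = 200/41
sR = 200/65 = 40/13
mL = -1·sL + 1·sR = -960/533
mR = -1·sL + 1/2·sR = -1780/533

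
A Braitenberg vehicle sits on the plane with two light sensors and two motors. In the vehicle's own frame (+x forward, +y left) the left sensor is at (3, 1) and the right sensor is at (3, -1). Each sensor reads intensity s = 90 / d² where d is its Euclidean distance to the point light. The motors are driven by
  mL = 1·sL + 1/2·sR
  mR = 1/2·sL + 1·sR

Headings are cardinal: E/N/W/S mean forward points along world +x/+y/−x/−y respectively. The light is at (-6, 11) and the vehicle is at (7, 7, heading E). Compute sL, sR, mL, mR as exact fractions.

18/53 90/281 7443/14893 7299/14893

left sensor world pos  = (10, 8); dL² = 265
right sensor world pos = (10, 6); dR² = 281
sL = 90/265 = 18/53
sR = 90/281 = 90/281
mL = 1·sL + 1/2·sR = 7443/14893
mR = 1/2·sL + 1·sR = 7299/14893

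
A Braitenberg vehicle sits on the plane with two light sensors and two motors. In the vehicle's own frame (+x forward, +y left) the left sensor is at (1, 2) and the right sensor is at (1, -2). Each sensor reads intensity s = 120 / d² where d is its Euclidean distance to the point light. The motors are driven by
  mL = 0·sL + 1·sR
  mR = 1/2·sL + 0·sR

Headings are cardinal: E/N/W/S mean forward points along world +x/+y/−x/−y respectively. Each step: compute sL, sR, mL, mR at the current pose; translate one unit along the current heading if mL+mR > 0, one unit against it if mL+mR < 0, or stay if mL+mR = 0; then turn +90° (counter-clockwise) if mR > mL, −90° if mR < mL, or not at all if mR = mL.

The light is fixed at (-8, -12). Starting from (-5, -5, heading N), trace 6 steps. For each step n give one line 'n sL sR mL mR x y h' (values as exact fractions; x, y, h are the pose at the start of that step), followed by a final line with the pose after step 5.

0 24/13 120/89 120/89 12/13 -5 -5 N
1 30/29 30/13 30/13 15/29 -5 -4 E
2 24/17 120/53 120/53 12/17 -4 -4 S
3 60/17 4/3 4/3 30/17 -4 -5 W
4 120/61 120/37 120/37 60/61 -5 -5 S
5 6 30/17 30/17 3 -5 -6 W
final -6 -6 S

n=0: pose=(-5,-5,N); sL=24/13, sR=120/89; mL=120/89, mR=12/13; mL+mR=2628/1157 → advance +1; mR−mL=-492/1157 → turn -1·90°
n=1: pose=(-5,-4,E); sL=30/29, sR=30/13; mL=30/13, mR=15/29; mL+mR=1065/377 → advance +1; mR−mL=-675/377 → turn -1·90°
n=2: pose=(-4,-4,S); sL=24/17, sR=120/53; mL=120/53, mR=12/17; mL+mR=2676/901 → advance +1; mR−mL=-1404/901 → turn -1·90°
n=3: pose=(-4,-5,W); sL=60/17, sR=4/3; mL=4/3, mR=30/17; mL+mR=158/51 → advance +1; mR−mL=22/51 → turn +1·90°
n=4: pose=(-5,-5,S); sL=120/61, sR=120/37; mL=120/37, mR=60/61; mL+mR=9540/2257 → advance +1; mR−mL=-5100/2257 → turn -1·90°
n=5: pose=(-5,-6,W); sL=6, sR=30/17; mL=30/17, mR=3; mL+mR=81/17 → advance +1; mR−mL=21/17 → turn +1·90°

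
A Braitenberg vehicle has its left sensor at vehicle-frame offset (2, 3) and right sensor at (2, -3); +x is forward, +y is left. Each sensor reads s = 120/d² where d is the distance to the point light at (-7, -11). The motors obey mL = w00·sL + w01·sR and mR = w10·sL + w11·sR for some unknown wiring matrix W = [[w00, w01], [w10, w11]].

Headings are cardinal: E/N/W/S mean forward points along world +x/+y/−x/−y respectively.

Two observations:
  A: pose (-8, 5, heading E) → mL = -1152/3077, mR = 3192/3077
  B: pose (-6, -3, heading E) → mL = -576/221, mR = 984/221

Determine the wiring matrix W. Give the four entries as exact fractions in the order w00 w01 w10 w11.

1 -1 1 1

obs A: pose=(-8,5,E) → sL=60/181, sR=12/17, mL=-1152/3077, mR=3192/3077
obs B: pose=(-6,-3,E) → sL=12/13, sR=60/17, mL=-576/221, mR=984/221
sensor matrix S = [[60/181, 12/17], [12/13, 60/17]]; det S = 20736/40001
solve [mL_A; mL_B] = S·[w00; w01] and [mR_A; mR_B] = S·[w10; w11]:
  w00 = 1, w01 = -1, w10 = 1, w11 = 1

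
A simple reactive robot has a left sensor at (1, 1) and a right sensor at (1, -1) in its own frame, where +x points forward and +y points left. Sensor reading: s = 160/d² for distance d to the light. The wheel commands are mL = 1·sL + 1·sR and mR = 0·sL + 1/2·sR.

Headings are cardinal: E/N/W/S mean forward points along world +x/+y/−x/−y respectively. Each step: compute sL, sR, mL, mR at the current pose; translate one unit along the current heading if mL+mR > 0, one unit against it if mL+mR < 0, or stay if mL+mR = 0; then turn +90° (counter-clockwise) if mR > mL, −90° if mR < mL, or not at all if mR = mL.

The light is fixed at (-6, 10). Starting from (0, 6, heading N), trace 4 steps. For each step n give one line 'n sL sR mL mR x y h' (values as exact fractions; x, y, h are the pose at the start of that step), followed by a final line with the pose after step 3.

0 80/17 80/29 3680/493 40/29 0 6 N
1 160/53 32/13 3776/689 16/13 0 7 E
2 2 40/13 66/13 20/13 1 7 S
3 160/61 32/9 3392/549 16/9 1 6 W
final 0 6 N

n=0: pose=(0,6,N); sL=80/17, sR=80/29; mL=3680/493, mR=40/29; mL+mR=4360/493 → advance +1; mR−mL=-3000/493 → turn -1·90°
n=1: pose=(0,7,E); sL=160/53, sR=32/13; mL=3776/689, mR=16/13; mL+mR=4624/689 → advance +1; mR−mL=-2928/689 → turn -1·90°
n=2: pose=(1,7,S); sL=2, sR=40/13; mL=66/13, mR=20/13; mL+mR=86/13 → advance +1; mR−mL=-46/13 → turn -1·90°
n=3: pose=(1,6,W); sL=160/61, sR=32/9; mL=3392/549, mR=16/9; mL+mR=1456/183 → advance +1; mR−mL=-2416/549 → turn -1·90°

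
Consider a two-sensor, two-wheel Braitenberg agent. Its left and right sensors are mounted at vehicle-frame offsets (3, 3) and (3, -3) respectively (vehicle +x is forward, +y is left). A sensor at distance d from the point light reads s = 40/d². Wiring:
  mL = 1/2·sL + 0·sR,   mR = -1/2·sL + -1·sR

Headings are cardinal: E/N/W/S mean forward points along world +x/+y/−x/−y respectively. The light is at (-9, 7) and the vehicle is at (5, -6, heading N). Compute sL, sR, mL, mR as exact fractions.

left sensor world pos  = (2, -3); dL² = 221
right sensor world pos = (8, -3); dR² = 389
sL = 40/221 = 40/221
sR = 40/389 = 40/389
mL = 1/2·sL + 0·sR = 20/221
mR = -1/2·sL + -1·sR = -16620/85969

40/221 40/389 20/221 -16620/85969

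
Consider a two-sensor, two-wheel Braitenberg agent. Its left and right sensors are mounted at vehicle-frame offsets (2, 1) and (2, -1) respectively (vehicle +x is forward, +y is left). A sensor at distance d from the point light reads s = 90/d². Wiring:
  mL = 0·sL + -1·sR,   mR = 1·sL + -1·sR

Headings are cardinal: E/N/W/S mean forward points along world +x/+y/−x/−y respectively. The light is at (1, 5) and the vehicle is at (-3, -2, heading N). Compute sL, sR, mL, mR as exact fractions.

left sensor world pos  = (-4, 0); dL² = 50
right sensor world pos = (-2, 0); dR² = 34
sL = 90/50 = 9/5
sR = 90/34 = 45/17
mL = 0·sL + -1·sR = -45/17
mR = 1·sL + -1·sR = -72/85

9/5 45/17 -45/17 -72/85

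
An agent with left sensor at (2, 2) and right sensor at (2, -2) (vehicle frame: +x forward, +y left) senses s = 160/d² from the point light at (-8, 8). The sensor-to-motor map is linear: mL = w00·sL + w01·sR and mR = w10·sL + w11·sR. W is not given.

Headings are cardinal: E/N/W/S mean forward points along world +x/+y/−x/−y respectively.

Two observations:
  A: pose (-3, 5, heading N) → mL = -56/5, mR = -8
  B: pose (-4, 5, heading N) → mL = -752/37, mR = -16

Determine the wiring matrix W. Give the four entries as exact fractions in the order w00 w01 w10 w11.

obs A: pose=(-3,5,N) → sL=16, sR=16/5, mL=-56/5, mR=-8
obs B: pose=(-4,5,N) → sL=32, sR=160/37, mL=-752/37, mR=-16
sensor matrix S = [[16, 16/5], [32, 160/37]]; det S = -6144/185
solve [mL_A; mL_B] = S·[w00; w01] and [mR_A; mR_B] = S·[w10; w11]:
  w00 = -1/2, w01 = -1, w10 = -1/2, w11 = 0

-1/2 -1 -1/2 0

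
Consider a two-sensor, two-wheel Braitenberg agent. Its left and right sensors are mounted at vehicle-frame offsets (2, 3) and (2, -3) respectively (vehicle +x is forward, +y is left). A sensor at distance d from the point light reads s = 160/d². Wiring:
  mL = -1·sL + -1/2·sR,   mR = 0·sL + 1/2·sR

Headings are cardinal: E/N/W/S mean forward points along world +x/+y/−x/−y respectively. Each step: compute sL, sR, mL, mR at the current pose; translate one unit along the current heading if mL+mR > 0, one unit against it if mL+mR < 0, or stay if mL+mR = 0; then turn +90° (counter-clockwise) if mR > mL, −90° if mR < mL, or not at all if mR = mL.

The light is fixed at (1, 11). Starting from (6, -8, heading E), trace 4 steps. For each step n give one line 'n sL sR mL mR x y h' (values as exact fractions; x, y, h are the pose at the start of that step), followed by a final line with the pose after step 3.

n=0: pose=(6,-8,E); sL=32/61, sR=160/533; mL=-21936/32513, mR=80/533; mL+mR=-32/61 → advance -1; mR−mL=26816/32513 → turn +1·90°
n=1: pose=(5,-8,N); sL=16/29, sR=80/169; mL=-3864/4901, mR=40/169; mL+mR=-16/29 → advance -1; mR−mL=5024/4901 → turn +1·90°
n=2: pose=(5,-9,W); sL=160/533, sR=160/293; mL=-89520/156169, mR=80/293; mL+mR=-160/533 → advance -1; mR−mL=132160/156169 → turn +1·90°
n=3: pose=(6,-9,S); sL=40/137, sR=20/61; mL=-3810/8357, mR=10/61; mL+mR=-40/137 → advance -1; mR−mL=5180/8357 → turn +1·90°

0 32/61 160/533 -21936/32513 80/533 6 -8 E
1 16/29 80/169 -3864/4901 40/169 5 -8 N
2 160/533 160/293 -89520/156169 80/293 5 -9 W
3 40/137 20/61 -3810/8357 10/61 6 -9 S
final 6 -8 E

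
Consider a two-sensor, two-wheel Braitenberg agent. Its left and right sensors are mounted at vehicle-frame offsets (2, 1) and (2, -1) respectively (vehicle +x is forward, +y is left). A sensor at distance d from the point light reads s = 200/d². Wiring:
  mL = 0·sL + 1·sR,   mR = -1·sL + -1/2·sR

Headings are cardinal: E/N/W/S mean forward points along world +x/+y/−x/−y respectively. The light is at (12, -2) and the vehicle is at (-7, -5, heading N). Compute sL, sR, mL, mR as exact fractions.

left sensor world pos  = (-8, -3); dL² = 401
right sensor world pos = (-6, -3); dR² = 325
sL = 200/401 = 200/401
sR = 200/325 = 8/13
mL = 0·sL + 1·sR = 8/13
mR = -1·sL + -1/2·sR = -4204/5213

200/401 8/13 8/13 -4204/5213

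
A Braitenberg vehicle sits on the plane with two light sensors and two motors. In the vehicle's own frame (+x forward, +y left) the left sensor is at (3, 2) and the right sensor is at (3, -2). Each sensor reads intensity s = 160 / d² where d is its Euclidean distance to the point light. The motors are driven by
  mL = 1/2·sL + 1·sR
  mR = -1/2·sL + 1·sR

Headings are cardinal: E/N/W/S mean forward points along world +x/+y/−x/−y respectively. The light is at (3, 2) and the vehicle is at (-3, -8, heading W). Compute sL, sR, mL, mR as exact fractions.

32/45 32/29 1904/1305 976/1305

left sensor world pos  = (-6, -10); dL² = 225
right sensor world pos = (-6, -6); dR² = 145
sL = 160/225 = 32/45
sR = 160/145 = 32/29
mL = 1/2·sL + 1·sR = 1904/1305
mR = -1/2·sL + 1·sR = 976/1305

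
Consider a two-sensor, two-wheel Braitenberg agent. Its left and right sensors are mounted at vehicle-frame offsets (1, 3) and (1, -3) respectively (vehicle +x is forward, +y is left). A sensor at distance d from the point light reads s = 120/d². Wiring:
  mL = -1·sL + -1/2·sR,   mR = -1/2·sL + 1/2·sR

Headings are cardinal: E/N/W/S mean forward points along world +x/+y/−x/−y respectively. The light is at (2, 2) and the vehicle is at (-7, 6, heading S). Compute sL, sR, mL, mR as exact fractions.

left sensor world pos  = (-4, 5); dL² = 45
right sensor world pos = (-10, 5); dR² = 153
sL = 120/45 = 8/3
sR = 120/153 = 40/51
mL = -1·sL + -1/2·sR = -52/17
mR = -1/2·sL + 1/2·sR = -16/17

8/3 40/51 -52/17 -16/17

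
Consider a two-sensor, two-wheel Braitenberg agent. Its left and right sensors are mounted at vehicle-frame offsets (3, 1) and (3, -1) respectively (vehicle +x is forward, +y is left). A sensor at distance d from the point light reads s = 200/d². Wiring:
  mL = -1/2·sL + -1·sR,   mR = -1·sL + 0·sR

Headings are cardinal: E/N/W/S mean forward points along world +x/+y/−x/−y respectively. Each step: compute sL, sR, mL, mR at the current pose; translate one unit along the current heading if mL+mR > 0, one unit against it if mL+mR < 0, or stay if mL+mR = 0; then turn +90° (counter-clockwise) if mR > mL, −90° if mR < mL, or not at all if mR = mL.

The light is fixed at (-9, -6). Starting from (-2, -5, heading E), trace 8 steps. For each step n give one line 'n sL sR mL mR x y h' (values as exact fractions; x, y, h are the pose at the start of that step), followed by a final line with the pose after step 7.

n=0: pose=(-2,-5,E); sL=25/13, sR=2; mL=-77/26, mR=-25/13; mL+mR=-127/26 → advance -1; mR−mL=27/26 → turn +1·90°
n=1: pose=(-3,-5,N); sL=200/41, sR=40/13; mL=-2940/533, mR=-200/41; mL+mR=-5540/533 → advance -1; mR−mL=340/533 → turn +1·90°
n=2: pose=(-3,-6,W); sL=20, sR=20; mL=-30, mR=-20; mL+mR=-50 → advance -1; mR−mL=10 → turn +1·90°
n=3: pose=(-2,-6,S); sL=200/73, sR=40/9; mL=-3820/657, mR=-200/73; mL+mR=-5620/657 → advance -1; mR−mL=2020/657 → turn +1·90°
n=4: pose=(-2,-5,E); sL=25/13, sR=2; mL=-77/26, mR=-25/13; mL+mR=-127/26 → advance -1; mR−mL=27/26 → turn +1·90°
n=5: pose=(-3,-5,N); sL=200/41, sR=40/13; mL=-2940/533, mR=-200/41; mL+mR=-5540/533 → advance -1; mR−mL=340/533 → turn +1·90°
n=6: pose=(-3,-6,W); sL=20, sR=20; mL=-30, mR=-20; mL+mR=-50 → advance -1; mR−mL=10 → turn +1·90°
n=7: pose=(-2,-6,S); sL=200/73, sR=40/9; mL=-3820/657, mR=-200/73; mL+mR=-5620/657 → advance -1; mR−mL=2020/657 → turn +1·90°

0 25/13 2 -77/26 -25/13 -2 -5 E
1 200/41 40/13 -2940/533 -200/41 -3 -5 N
2 20 20 -30 -20 -3 -6 W
3 200/73 40/9 -3820/657 -200/73 -2 -6 S
4 25/13 2 -77/26 -25/13 -2 -5 E
5 200/41 40/13 -2940/533 -200/41 -3 -5 N
6 20 20 -30 -20 -3 -6 W
7 200/73 40/9 -3820/657 -200/73 -2 -6 S
final -2 -5 E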